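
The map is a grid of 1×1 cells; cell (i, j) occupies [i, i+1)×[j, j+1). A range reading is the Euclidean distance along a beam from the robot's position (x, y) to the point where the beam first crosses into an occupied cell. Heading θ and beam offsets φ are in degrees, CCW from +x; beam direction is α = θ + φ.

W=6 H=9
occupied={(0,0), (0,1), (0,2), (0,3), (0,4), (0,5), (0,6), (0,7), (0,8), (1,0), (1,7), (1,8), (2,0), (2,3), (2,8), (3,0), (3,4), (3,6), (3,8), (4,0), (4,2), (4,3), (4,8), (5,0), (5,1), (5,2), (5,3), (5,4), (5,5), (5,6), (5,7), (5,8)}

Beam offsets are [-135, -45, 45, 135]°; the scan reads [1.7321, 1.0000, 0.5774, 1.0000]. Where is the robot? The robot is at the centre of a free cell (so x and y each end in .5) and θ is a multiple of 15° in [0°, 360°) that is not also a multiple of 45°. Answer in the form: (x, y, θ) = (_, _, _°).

(x, y, θ) = (3.5, 1.5, 255°)

Enumerate (i+0.5, j+0.5, θ) over the 22 free cells and 16 admissible headings. For each, cast all 4 beams and compare to the given ranges.
  (4.5, 4.5, 15°): beam 1 = 0.5774 ≠ 1.7321 ✗
  (2.5, 7.5, 30°): beam 1 = 5.7956 ≠ 1.7321 ✗
  (3.5, 5.5, 210°): beam 1 = 0.5176 ≠ 1.7321 ✗
  (3.5, 2.5, 15°): beam 2 = 0.5774 ≠ 1.0000 ✗
  …
  (3.5, 1.5, 255°): r_1=1.7321, r_2=1.0000, r_3=0.5774, r_4=1.0000 — all match ✓
Only this pose fits every beam.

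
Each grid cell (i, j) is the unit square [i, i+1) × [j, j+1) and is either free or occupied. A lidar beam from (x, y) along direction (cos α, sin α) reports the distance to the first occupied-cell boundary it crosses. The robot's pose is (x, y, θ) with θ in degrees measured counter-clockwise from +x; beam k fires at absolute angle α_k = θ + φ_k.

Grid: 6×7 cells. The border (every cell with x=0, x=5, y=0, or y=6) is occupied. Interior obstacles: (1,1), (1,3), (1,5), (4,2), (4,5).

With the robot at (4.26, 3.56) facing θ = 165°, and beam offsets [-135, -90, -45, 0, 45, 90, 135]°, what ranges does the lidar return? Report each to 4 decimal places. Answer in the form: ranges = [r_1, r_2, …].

beam 1: φ=-135°, α=30°
  cosα=0.8660 sinα=0.5000 | (4,3) | tMaxX 0.8545 tMaxY 0.8800 | tΔX 1.1547 tΔY 2.0000
    t=0.8545 [x] (5,3) — stop
  → r_1 = 0.8545
beam 2: φ=-90°, α=75°
  cosα=0.2588 sinα=0.9659 | (4,3) | tMaxX 2.8591 tMaxY 0.4555 | tΔX 3.8637 tΔY 1.0353
    t=0.4555 [y] (4,4)
    t=1.4908 [y] (4,5) — stop
  → r_2 = 1.4908
beam 3: φ=-45°, α=120°
  cosα=-0.5000 sinα=0.8660 | (4,3) | tMaxX 0.5200 tMaxY 0.5081 | tΔX 2.0000 tΔY 1.1547
    t=0.5081 [y] (4,4)
    t=0.5200 [x] (3,4)
    t=1.6628 [y] (3,5)
    t=2.5200 [x] (2,5)
    t=2.8175 [y] (2,6) — stop
  → r_3 = 2.8175
beam 4: φ=0°, α=165°
  cosα=-0.9659 sinα=0.2588 | (4,3) | tMaxX 0.2692 tMaxY 1.7000 | tΔX 1.0353 tΔY 3.8637
    t=0.2692 [x] (3,3)
    t=1.3044 [x] (2,3)
    t=1.7000 [y] (2,4)
    t=2.3397 [x] (1,4)
    t=3.3750 [x] (0,4) — stop
  → r_4 = 3.3750
beam 5: φ=45°, α=210°
  cosα=-0.8660 sinα=-0.5000 | (4,3) | tMaxX 0.3002 tMaxY 1.1200 | tΔX 1.1547 tΔY 2.0000
    t=0.3002 [x] (3,3)
    t=1.1200 [y] (3,2)
    t=1.4549 [x] (2,2)
    t=2.6096 [x] (1,2)
    t=3.1200 [y] (1,1) — stop
  → r_5 = 3.1200
beam 6: φ=90°, α=255°
  cosα=-0.2588 sinα=-0.9659 | (4,3) | tMaxX 1.0046 tMaxY 0.5798 | tΔX 3.8637 tΔY 1.0353
    t=0.5798 [y] (4,2) — stop
  → r_6 = 0.5798
beam 7: φ=135°, α=300°
  cosα=0.5000 sinα=-0.8660 | (4,3) | tMaxX 1.4800 tMaxY 0.6466 | tΔX 2.0000 tΔY 1.1547
    t=0.6466 [y] (4,2) — stop
  → r_7 = 0.6466

ranges = [0.8545, 1.4908, 2.8175, 3.3750, 3.1200, 0.5798, 0.6466]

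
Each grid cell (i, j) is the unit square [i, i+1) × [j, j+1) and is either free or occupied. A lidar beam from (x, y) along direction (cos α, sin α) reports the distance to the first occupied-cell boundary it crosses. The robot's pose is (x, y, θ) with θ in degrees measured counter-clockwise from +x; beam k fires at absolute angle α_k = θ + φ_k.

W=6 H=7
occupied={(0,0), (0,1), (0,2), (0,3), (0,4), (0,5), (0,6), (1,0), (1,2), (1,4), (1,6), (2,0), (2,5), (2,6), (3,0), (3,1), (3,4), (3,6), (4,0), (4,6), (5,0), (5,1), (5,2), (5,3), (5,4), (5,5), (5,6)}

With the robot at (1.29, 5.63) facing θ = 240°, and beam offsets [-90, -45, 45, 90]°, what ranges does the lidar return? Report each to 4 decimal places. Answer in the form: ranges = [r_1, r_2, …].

beam 1: φ=-90°, α=150°
  direction (-0.8660, 0.5000); cell (1,5); t to first gridline: x 0.3349, y 0.7400 (then +1.1547 / +2.0000)
    (0,5) via x @ 0.3349  # hit
  → r_1 = 0.3349
beam 2: φ=-45°, α=195°
  direction (-0.9659, -0.2588); cell (1,5); t to first gridline: x 0.3002, y 2.4341 (then +1.0353 / +3.8637)
    (0,5) via x @ 0.3002  # hit
  → r_2 = 0.3002
beam 3: φ=45°, α=285°
  direction (0.2588, -0.9659); cell (1,5); t to first gridline: x 2.7432, y 0.6522 (then +3.8637 / +1.0353)
    (1,4) via y @ 0.6522  # hit
  → r_3 = 0.6522
beam 4: φ=90°, α=330°
  direction (0.8660, -0.5000); cell (1,5); t to first gridline: x 0.8198, y 1.2600 (then +1.1547 / +2.0000)
    (2,5) via x @ 0.8198  # hit
  → r_4 = 0.8198

ranges = [0.3349, 0.3002, 0.6522, 0.8198]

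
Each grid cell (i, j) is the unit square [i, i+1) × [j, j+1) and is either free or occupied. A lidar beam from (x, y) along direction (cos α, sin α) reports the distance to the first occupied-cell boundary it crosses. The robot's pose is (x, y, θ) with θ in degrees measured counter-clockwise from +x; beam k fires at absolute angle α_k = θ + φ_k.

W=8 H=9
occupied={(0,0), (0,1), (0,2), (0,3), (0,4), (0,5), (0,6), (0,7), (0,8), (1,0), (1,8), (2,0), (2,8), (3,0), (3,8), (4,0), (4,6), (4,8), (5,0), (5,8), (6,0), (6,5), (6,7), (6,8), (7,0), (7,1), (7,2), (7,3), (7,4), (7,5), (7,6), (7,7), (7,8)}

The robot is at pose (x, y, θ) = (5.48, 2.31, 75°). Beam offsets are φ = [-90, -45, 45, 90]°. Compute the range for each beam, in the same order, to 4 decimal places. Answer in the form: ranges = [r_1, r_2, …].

ranges = [1.5736, 1.7551, 6.5702, 4.6380]

beam 1: φ=-90°, α=345°
  cosα=0.9659 sinα=-0.2588 | (5,2) | tMaxX 0.5383 tMaxY 1.1977 | tΔX 1.0353 tΔY 3.8637
    t=0.5383 [x] (6,2)
    t=1.1977 [y] (6,1)
    t=1.5736 [x] (7,1) — stop
  → r_1 = 1.5736
beam 2: φ=-45°, α=30°
  cosα=0.8660 sinα=0.5000 | (5,2) | tMaxX 0.6004 tMaxY 1.3800 | tΔX 1.1547 tΔY 2.0000
    t=0.6004 [x] (6,2)
    t=1.3800 [y] (6,3)
    t=1.7551 [x] (7,3) — stop
  → r_2 = 1.7551
beam 3: φ=45°, α=120°
  cosα=-0.5000 sinα=0.8660 | (5,2) | tMaxX 0.9600 tMaxY 0.7967 | tΔX 2.0000 tΔY 1.1547
    t=0.7967 [y] (5,3)
    t=0.9600 [x] (4,3)
    t=1.9514 [y] (4,4)
    t=2.9600 [x] (3,4)
    t=3.1061 [y] (3,5)
    t=4.2608 [y] (3,6)
    t=4.9600 [x] (2,6)
    t=5.4155 [y] (2,7)
    t=6.5702 [y] (2,8) — stop
  → r_3 = 6.5702
beam 4: φ=90°, α=165°
  cosα=-0.9659 sinα=0.2588 | (5,2) | tMaxX 0.4969 tMaxY 2.6660 | tΔX 1.0353 tΔY 3.8637
    t=0.4969 [x] (4,2)
    t=1.5322 [x] (3,2)
    t=2.5675 [x] (2,2)
    t=2.6660 [y] (2,3)
    t=3.6028 [x] (1,3)
    t=4.6380 [x] (0,3) — stop
  → r_4 = 4.6380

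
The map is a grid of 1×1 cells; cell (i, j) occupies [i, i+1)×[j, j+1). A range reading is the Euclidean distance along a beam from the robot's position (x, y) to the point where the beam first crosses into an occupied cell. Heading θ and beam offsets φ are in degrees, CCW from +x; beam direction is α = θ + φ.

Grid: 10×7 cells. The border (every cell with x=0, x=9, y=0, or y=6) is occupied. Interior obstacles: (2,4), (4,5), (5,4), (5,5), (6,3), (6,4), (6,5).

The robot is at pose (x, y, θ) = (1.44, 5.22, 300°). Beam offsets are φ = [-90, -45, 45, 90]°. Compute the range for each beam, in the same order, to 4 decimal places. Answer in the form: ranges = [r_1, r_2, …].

beam 1: φ=-90°, α=210°
  direction (-0.8660, -0.5000); cell (1,5); t to first gridline: x 0.5081, y 0.4400 (then +1.1547 / +2.0000)
    (1,4) via y @ 0.4400
    (0,4) via x @ 0.5081  # hit
  → r_1 = 0.5081
beam 2: φ=-45°, α=255°
  direction (-0.2588, -0.9659); cell (1,5); t to first gridline: x 1.7000, y 0.2278 (then +3.8637 / +1.0353)
    (1,4) via y @ 0.2278
    (1,3) via y @ 1.2630
    (0,3) via x @ 1.7000  # hit
  → r_2 = 1.7000
beam 3: φ=45°, α=345°
  direction (0.9659, -0.2588); cell (1,5); t to first gridline: x 0.5798, y 0.8500 (then +1.0353 / +3.8637)
    (2,5) via x @ 0.5798
    (2,4) via y @ 0.8500  # hit
  → r_3 = 0.8500
beam 4: φ=90°, α=30°
  direction (0.8660, 0.5000); cell (1,5); t to first gridline: x 0.6466, y 1.5600 (then +1.1547 / +2.0000)
    (2,5) via x @ 0.6466
    (2,6) via y @ 1.5600  # hit
  → r_4 = 1.5600

ranges = [0.5081, 1.7000, 0.8500, 1.5600]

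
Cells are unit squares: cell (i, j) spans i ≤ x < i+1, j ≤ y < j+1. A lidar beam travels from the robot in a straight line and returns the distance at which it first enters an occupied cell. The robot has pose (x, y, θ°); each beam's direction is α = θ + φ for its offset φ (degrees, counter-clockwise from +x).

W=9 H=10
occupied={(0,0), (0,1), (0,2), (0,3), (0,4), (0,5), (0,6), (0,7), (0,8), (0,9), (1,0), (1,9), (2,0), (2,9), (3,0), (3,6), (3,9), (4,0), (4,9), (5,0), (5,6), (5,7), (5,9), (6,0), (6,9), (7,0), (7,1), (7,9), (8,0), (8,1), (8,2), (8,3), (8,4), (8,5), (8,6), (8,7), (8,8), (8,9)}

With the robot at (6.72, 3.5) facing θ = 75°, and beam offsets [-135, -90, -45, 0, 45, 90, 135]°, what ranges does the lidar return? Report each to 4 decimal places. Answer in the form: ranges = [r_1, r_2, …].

beam 1: φ=-135°, α=300°
  direction (0.5000, -0.8660); cell (6,3); t to first gridline: x 0.5600, y 0.5774 (then +2.0000 / +1.1547)
    (7,3) via x @ 0.5600
    (7,2) via y @ 0.5774
    (7,1) via y @ 1.7321  # hit
  → r_1 = 1.7321
beam 2: φ=-90°, α=345°
  direction (0.9659, -0.2588); cell (6,3); t to first gridline: x 0.2899, y 1.9319 (then +1.0353 / +3.8637)
    (7,3) via x @ 0.2899
    (8,3) via x @ 1.3252  # hit
  → r_2 = 1.3252
beam 3: φ=-45°, α=30°
  direction (0.8660, 0.5000); cell (6,3); t to first gridline: x 0.3233, y 1.0000 (then +1.1547 / +2.0000)
    (7,3) via x @ 0.3233
    (7,4) via y @ 1.0000
    (8,4) via x @ 1.4780  # hit
  → r_3 = 1.4780
beam 4: φ=0°, α=75°
  direction (0.2588, 0.9659); cell (6,3); t to first gridline: x 1.0818, y 0.5176 (then +3.8637 / +1.0353)
    (6,4) via y @ 0.5176
    (7,4) via x @ 1.0818
    (7,5) via y @ 1.5529
    (7,6) via y @ 2.5882
    (7,7) via y @ 3.6235
    (7,8) via y @ 4.6587
    (8,8) via x @ 4.9455  # hit
  → r_4 = 4.9455
beam 5: φ=45°, α=120°
  direction (-0.5000, 0.8660); cell (6,3); t to first gridline: x 1.4400, y 0.5774 (then +2.0000 / +1.1547)
    (6,4) via y @ 0.5774
    (5,4) via x @ 1.4400
    (5,5) via y @ 1.7321
    (5,6) via y @ 2.8868  # hit
  → r_5 = 2.8868
beam 6: φ=90°, α=165°
  direction (-0.9659, 0.2588); cell (6,3); t to first gridline: x 0.7454, y 1.9319 (then +1.0353 / +3.8637)
    (5,3) via x @ 0.7454
    (4,3) via x @ 1.7807
    (4,4) via y @ 1.9319
    (3,4) via x @ 2.8160
    (2,4) via x @ 3.8512
    (1,4) via x @ 4.8865
    (1,5) via y @ 5.7956
    (0,5) via x @ 5.9218  # hit
  → r_6 = 5.9218
beam 7: φ=135°, α=210°
  direction (-0.8660, -0.5000); cell (6,3); t to first gridline: x 0.8314, y 1.0000 (then +1.1547 / +2.0000)
    (5,3) via x @ 0.8314
    (5,2) via y @ 1.0000
    (4,2) via x @ 1.9861
    (4,1) via y @ 3.0000
    (3,1) via x @ 3.1408
    (2,1) via x @ 4.2955
    (2,0) via y @ 5.0000  # hit
  → r_7 = 5.0000

ranges = [1.7321, 1.3252, 1.4780, 4.9455, 2.8868, 5.9218, 5.0000]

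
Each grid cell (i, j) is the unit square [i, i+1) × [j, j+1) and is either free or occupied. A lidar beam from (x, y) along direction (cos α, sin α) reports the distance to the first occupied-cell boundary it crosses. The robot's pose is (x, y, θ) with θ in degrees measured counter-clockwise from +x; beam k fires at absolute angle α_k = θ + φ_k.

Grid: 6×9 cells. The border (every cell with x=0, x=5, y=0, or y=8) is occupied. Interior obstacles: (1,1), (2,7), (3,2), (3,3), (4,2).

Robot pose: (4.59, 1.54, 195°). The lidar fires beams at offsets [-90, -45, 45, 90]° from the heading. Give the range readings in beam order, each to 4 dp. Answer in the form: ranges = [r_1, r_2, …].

beam 1: φ=-90°, α=105°
  direction (-0.2588, 0.9659); cell (4,1); t to first gridline: x 2.2796, y 0.4762 (then +3.8637 / +1.0353)
    (4,2) via y @ 0.4762  # hit
  → r_1 = 0.4762
beam 2: φ=-45°, α=150°
  direction (-0.8660, 0.5000); cell (4,1); t to first gridline: x 0.6813, y 0.9200 (then +1.1547 / +2.0000)
    (3,1) via x @ 0.6813
    (3,2) via y @ 0.9200  # hit
  → r_2 = 0.9200
beam 3: φ=45°, α=240°
  direction (-0.5000, -0.8660); cell (4,1); t to first gridline: x 1.1800, y 0.6235 (then +2.0000 / +1.1547)
    (4,0) via y @ 0.6235  # hit
  → r_3 = 0.6235
beam 4: φ=90°, α=285°
  direction (0.2588, -0.9659); cell (4,1); t to first gridline: x 1.5841, y 0.5590 (then +3.8637 / +1.0353)
    (4,0) via y @ 0.5590  # hit
  → r_4 = 0.5590

ranges = [0.4762, 0.9200, 0.6235, 0.5590]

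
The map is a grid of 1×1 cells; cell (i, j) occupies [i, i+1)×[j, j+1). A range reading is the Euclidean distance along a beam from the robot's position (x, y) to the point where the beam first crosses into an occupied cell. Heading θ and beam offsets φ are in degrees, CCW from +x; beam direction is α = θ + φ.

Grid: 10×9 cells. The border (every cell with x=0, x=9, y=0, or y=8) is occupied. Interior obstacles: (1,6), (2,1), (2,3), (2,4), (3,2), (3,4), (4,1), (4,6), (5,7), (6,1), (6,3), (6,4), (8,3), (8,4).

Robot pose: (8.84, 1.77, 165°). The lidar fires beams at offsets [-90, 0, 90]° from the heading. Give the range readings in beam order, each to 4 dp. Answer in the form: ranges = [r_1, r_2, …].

ranges = [0.6182, 6.0460, 0.7972]

beam 1: φ=-90°, α=75°
  d=(0.2588,0.9659)  start (8,1)  tX=0.6182 tY=0.2381  stride 1/|dx|=3.8637 1/|dy|=1.0353
    cross y-line → (8,2), t=0.2381
    cross x-line → (9,2), t=0.6182 (wall)
  → r_1 = 0.6182
beam 2: φ=0°, α=165°
  d=(-0.9659,0.2588)  start (8,1)  tX=0.8696 tY=0.8887  stride 1/|dx|=1.0353 1/|dy|=3.8637
    cross x-line → (7,1), t=0.8696
    cross y-line → (7,2), t=0.8887
    cross x-line → (6,2), t=1.9049
    cross x-line → (5,2), t=2.9402
    cross x-line → (4,2), t=3.9755
    cross y-line → (4,3), t=4.7524
    cross x-line → (3,3), t=5.0107
    cross x-line → (2,3), t=6.0460 (wall)
  → r_2 = 6.0460
beam 3: φ=90°, α=255°
  d=(-0.2588,-0.9659)  start (8,1)  tX=3.2455 tY=0.7972  stride 1/|dx|=3.8637 1/|dy|=1.0353
    cross y-line → (8,0), t=0.7972 (wall)
  → r_3 = 0.7972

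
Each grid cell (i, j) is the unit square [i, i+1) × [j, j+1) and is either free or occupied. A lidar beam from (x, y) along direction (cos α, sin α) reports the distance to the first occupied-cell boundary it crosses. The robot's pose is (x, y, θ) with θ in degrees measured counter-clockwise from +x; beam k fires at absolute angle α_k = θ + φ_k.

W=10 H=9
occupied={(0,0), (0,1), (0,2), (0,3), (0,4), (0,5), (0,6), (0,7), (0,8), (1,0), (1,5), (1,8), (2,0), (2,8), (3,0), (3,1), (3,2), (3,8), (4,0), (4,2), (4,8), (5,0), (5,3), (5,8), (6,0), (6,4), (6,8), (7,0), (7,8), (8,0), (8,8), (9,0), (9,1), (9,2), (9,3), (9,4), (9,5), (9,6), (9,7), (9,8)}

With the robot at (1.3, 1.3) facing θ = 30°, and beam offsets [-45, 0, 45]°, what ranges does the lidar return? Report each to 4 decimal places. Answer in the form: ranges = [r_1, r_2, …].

beam 1: φ=-45°, α=345°
  direction (0.9659, -0.2588); cell (1,1); t to first gridline: x 0.7247, y 1.1591 (then +1.0353 / +3.8637)
    (2,1) via x @ 0.7247
    (2,0) via y @ 1.1591  # hit
  → r_1 = 1.1591
beam 2: φ=0°, α=30°
  direction (0.8660, 0.5000); cell (1,1); t to first gridline: x 0.8083, y 1.4000 (then +1.1547 / +2.0000)
    (2,1) via x @ 0.8083
    (2,2) via y @ 1.4000
    (3,2) via x @ 1.9630  # hit
  → r_2 = 1.9630
beam 3: φ=45°, α=75°
  direction (0.2588, 0.9659); cell (1,1); t to first gridline: x 2.7046, y 0.7247 (then +3.8637 / +1.0353)
    (1,2) via y @ 0.7247
    (1,3) via y @ 1.7600
    (2,3) via x @ 2.7046
    (2,4) via y @ 2.7952
    (2,5) via y @ 3.8305
    (2,6) via y @ 4.8658
    (2,7) via y @ 5.9011
    (3,7) via x @ 6.5683
    (3,8) via y @ 6.9364  # hit
  → r_3 = 6.9364

ranges = [1.1591, 1.9630, 6.9364]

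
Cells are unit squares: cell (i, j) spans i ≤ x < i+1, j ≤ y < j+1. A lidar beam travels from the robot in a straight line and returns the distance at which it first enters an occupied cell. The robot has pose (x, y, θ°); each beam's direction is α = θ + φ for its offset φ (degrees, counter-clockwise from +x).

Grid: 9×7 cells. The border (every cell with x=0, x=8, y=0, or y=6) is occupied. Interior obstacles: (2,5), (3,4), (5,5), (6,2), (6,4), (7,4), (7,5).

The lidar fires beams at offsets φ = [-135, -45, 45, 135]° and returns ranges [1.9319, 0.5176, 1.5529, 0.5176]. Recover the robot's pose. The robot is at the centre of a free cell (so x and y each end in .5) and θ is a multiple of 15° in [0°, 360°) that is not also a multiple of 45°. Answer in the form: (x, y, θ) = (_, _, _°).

(x, y, θ) = (6.5, 1.5, 330°)

The pose lattice has 28·16 = 448 candidates. Test each by forward raycasting.
  (4.5, 3.5, 120°): beam 2 = 1.9319 ≠ 0.5176 ✗
  (2.5, 1.5, 165°): beam 1 = 5.0000 ≠ 1.9319 ✗
  (4.5, 4.5, 300°): beam 1 = 0.5176 ≠ 1.9319 ✗
  (7.5, 1.5, 150°): beam 1 = 0.5176 ≠ 1.9319 ✗
  …
  (6.5, 1.5, 330°): r_1=1.9319, r_2=0.5176, r_3=1.5529, r_4=0.5176 — all match ✓
Unique over the lattice → pose = (6.5, 1.5, 330°).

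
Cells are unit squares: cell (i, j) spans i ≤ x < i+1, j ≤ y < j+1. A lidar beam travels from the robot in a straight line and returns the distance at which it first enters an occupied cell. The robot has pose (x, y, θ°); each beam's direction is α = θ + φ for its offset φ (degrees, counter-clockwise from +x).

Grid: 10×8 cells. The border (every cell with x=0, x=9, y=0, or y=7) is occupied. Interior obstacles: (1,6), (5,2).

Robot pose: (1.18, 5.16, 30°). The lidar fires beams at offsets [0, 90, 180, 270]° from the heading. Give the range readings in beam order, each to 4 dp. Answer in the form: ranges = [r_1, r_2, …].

ranges = [3.6800, 0.3600, 0.2078, 4.8036]

beam 1: φ=0°, α=30°
  d=(0.8660,0.5000)  start (1,5)  tX=0.9469 tY=1.6800  stride 1/|dx|=1.1547 1/|dy|=2.0000
    cross x-line → (2,5), t=0.9469
    cross y-line → (2,6), t=1.6800
    cross x-line → (3,6), t=2.1016
    cross x-line → (4,6), t=3.2563
    cross y-line → (4,7), t=3.6800 (wall)
  → r_1 = 3.6800
beam 2: φ=90°, α=120°
  d=(-0.5000,0.8660)  start (1,5)  tX=0.3600 tY=0.9699  stride 1/|dx|=2.0000 1/|dy|=1.1547
    cross x-line → (0,5), t=0.3600 (wall)
  → r_2 = 0.3600
beam 3: φ=180°, α=210°
  d=(-0.8660,-0.5000)  start (1,5)  tX=0.2078 tY=0.3200  stride 1/|dx|=1.1547 1/|dy|=2.0000
    cross x-line → (0,5), t=0.2078 (wall)
  → r_3 = 0.2078
beam 4: φ=270°, α=300°
  d=(0.5000,-0.8660)  start (1,5)  tX=1.6400 tY=0.1848  stride 1/|dx|=2.0000 1/|dy|=1.1547
    cross y-line → (1,4), t=0.1848
    cross y-line → (1,3), t=1.3395
    cross x-line → (2,3), t=1.6400
    cross y-line → (2,2), t=2.4942
    cross x-line → (3,2), t=3.6400
    cross y-line → (3,1), t=3.6489
    cross y-line → (3,0), t=4.8036 (wall)
  → r_4 = 4.8036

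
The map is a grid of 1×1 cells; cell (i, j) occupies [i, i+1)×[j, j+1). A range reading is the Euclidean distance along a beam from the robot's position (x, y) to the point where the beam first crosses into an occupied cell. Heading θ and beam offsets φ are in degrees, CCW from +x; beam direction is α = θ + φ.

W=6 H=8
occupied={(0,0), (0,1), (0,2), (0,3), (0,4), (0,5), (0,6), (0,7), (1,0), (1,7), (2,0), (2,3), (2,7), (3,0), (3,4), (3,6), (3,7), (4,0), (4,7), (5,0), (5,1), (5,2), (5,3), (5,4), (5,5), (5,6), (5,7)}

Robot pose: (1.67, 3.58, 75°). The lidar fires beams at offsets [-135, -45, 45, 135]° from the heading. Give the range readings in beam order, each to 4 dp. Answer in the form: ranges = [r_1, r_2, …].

ranges = [0.6600, 0.3811, 1.3400, 0.7736]

beam 1: φ=-135°, α=300°
  d=(0.5000,-0.8660)  start (1,3)  tX=0.6600 tY=0.6697  stride 1/|dx|=2.0000 1/|dy|=1.1547
    cross x-line → (2,3), t=0.6600 (wall)
  → r_1 = 0.6600
beam 2: φ=-45°, α=30°
  d=(0.8660,0.5000)  start (1,3)  tX=0.3811 tY=0.8400  stride 1/|dx|=1.1547 1/|dy|=2.0000
    cross x-line → (2,3), t=0.3811 (wall)
  → r_2 = 0.3811
beam 3: φ=45°, α=120°
  d=(-0.5000,0.8660)  start (1,3)  tX=1.3400 tY=0.4850  stride 1/|dx|=2.0000 1/|dy|=1.1547
    cross y-line → (1,4), t=0.4850
    cross x-line → (0,4), t=1.3400 (wall)
  → r_3 = 1.3400
beam 4: φ=135°, α=210°
  d=(-0.8660,-0.5000)  start (1,3)  tX=0.7736 tY=1.1600  stride 1/|dx|=1.1547 1/|dy|=2.0000
    cross x-line → (0,3), t=0.7736 (wall)
  → r_4 = 0.7736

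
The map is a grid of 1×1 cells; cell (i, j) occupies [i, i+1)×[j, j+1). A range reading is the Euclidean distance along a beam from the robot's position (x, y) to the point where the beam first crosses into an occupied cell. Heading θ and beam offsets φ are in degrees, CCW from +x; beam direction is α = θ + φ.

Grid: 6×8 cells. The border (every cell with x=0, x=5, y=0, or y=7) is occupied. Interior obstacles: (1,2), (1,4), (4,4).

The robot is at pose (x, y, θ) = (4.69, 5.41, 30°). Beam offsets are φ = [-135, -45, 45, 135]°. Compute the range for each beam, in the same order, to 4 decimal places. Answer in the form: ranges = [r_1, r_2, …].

beam 1: φ=-135°, α=255°
  d=(-0.2588,-0.9659)  start (4,5)  tX=2.6660 tY=0.4245  stride 1/|dx|=3.8637 1/|dy|=1.0353
    cross y-line → (4,4), t=0.4245 (wall)
  → r_1 = 0.4245
beam 2: φ=-45°, α=345°
  d=(0.9659,-0.2588)  start (4,5)  tX=0.3209 tY=1.5841  stride 1/|dx|=1.0353 1/|dy|=3.8637
    cross x-line → (5,5), t=0.3209 (wall)
  → r_2 = 0.3209
beam 3: φ=45°, α=75°
  d=(0.2588,0.9659)  start (4,5)  tX=1.1977 tY=0.6108  stride 1/|dx|=3.8637 1/|dy|=1.0353
    cross y-line → (4,6), t=0.6108
    cross x-line → (5,6), t=1.1977 (wall)
  → r_3 = 1.1977
beam 4: φ=135°, α=165°
  d=(-0.9659,0.2588)  start (4,5)  tX=0.7143 tY=2.2796  stride 1/|dx|=1.0353 1/|dy|=3.8637
    cross x-line → (3,5), t=0.7143
    cross x-line → (2,5), t=1.7496
    cross y-line → (2,6), t=2.2796
    cross x-line → (1,6), t=2.7849
    cross x-line → (0,6), t=3.8202 (wall)
  → r_4 = 3.8202

ranges = [0.4245, 0.3209, 1.1977, 3.8202]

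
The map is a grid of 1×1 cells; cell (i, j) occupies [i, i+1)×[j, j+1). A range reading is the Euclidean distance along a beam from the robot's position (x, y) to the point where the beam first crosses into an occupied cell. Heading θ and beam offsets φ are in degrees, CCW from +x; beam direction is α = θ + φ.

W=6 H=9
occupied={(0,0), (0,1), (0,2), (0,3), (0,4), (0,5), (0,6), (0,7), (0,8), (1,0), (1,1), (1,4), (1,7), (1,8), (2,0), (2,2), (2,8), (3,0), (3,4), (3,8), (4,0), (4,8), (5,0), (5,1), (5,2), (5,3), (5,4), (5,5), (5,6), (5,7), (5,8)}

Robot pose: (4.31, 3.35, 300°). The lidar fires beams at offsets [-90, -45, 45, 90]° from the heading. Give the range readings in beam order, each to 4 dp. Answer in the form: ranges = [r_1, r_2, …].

beam 1: φ=-90°, α=210°
  direction (-0.8660, -0.5000); cell (4,3); t to first gridline: x 0.3580, y 0.7000 (then +1.1547 / +2.0000)
    (3,3) via x @ 0.3580
    (3,2) via y @ 0.7000
    (2,2) via x @ 1.5127  # hit
  → r_1 = 1.5127
beam 2: φ=-45°, α=255°
  direction (-0.2588, -0.9659); cell (4,3); t to first gridline: x 1.1977, y 0.3623 (then +3.8637 / +1.0353)
    (4,2) via y @ 0.3623
    (3,2) via x @ 1.1977
    (3,1) via y @ 1.3976
    (3,0) via y @ 2.4329  # hit
  → r_2 = 2.4329
beam 3: φ=45°, α=345°
  direction (0.9659, -0.2588); cell (4,3); t to first gridline: x 0.7143, y 1.3523 (then +1.0353 / +3.8637)
    (5,3) via x @ 0.7143  # hit
  → r_3 = 0.7143
beam 4: φ=90°, α=30°
  direction (0.8660, 0.5000); cell (4,3); t to first gridline: x 0.7967, y 1.3000 (then +1.1547 / +2.0000)
    (5,3) via x @ 0.7967  # hit
  → r_4 = 0.7967

ranges = [1.5127, 2.4329, 0.7143, 0.7967]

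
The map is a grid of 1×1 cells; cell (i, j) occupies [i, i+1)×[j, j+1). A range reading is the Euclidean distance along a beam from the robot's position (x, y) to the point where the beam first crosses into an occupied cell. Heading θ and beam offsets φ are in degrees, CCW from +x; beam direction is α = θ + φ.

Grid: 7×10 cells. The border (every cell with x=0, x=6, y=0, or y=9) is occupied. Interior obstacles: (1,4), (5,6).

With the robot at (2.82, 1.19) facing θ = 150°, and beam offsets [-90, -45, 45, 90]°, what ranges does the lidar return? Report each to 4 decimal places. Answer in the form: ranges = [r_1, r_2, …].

ranges = [5.5541, 3.1682, 0.7341, 0.2194]

beam 1: φ=-90°, α=60°
  direction (0.5000, 0.8660); cell (2,1); t to first gridline: x 0.3600, y 0.9353 (then +2.0000 / +1.1547)
    (3,1) via x @ 0.3600
    (3,2) via y @ 0.9353
    (3,3) via y @ 2.0900
    (4,3) via x @ 2.3600
    (4,4) via y @ 3.2447
    (5,4) via x @ 4.3600
    (5,5) via y @ 4.3994
    (5,6) via y @ 5.5541  # hit
  → r_1 = 5.5541
beam 2: φ=-45°, α=105°
  direction (-0.2588, 0.9659); cell (2,1); t to first gridline: x 3.1682, y 0.8386 (then +3.8637 / +1.0353)
    (2,2) via y @ 0.8386
    (2,3) via y @ 1.8738
    (2,4) via y @ 2.9091
    (1,4) via x @ 3.1682  # hit
  → r_2 = 3.1682
beam 3: φ=45°, α=195°
  direction (-0.9659, -0.2588); cell (2,1); t to first gridline: x 0.8489, y 0.7341 (then +1.0353 / +3.8637)
    (2,0) via y @ 0.7341  # hit
  → r_3 = 0.7341
beam 4: φ=90°, α=240°
  direction (-0.5000, -0.8660); cell (2,1); t to first gridline: x 1.6400, y 0.2194 (then +2.0000 / +1.1547)
    (2,0) via y @ 0.2194  # hit
  → r_4 = 0.2194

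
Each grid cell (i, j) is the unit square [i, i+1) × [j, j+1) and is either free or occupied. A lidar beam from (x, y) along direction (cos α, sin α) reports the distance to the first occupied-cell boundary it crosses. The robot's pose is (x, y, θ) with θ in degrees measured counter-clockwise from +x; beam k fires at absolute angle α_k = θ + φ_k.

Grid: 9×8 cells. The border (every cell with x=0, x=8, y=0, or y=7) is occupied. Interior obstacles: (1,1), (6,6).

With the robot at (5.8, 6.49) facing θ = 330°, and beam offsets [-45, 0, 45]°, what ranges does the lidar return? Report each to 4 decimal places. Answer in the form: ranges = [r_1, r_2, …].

ranges = [5.6837, 0.2309, 0.2071]

beam 1: φ=-45°, α=285°
  d=(0.2588,-0.9659)  start (5,6)  tX=0.7727 tY=0.5073  stride 1/|dx|=3.8637 1/|dy|=1.0353
    cross y-line → (5,5), t=0.5073
    cross x-line → (6,5), t=0.7727
    cross y-line → (6,4), t=1.5426
    cross y-line → (6,3), t=2.5778
    cross y-line → (6,2), t=3.6131
    cross x-line → (7,2), t=4.6364
    cross y-line → (7,1), t=4.6484
    cross y-line → (7,0), t=5.6837 (wall)
  → r_1 = 5.6837
beam 2: φ=0°, α=330°
  d=(0.8660,-0.5000)  start (5,6)  tX=0.2309 tY=0.9800  stride 1/|dx|=1.1547 1/|dy|=2.0000
    cross x-line → (6,6), t=0.2309 (wall)
  → r_2 = 0.2309
beam 3: φ=45°, α=15°
  d=(0.9659,0.2588)  start (5,6)  tX=0.2071 tY=1.9705  stride 1/|dx|=1.0353 1/|dy|=3.8637
    cross x-line → (6,6), t=0.2071 (wall)
  → r_3 = 0.2071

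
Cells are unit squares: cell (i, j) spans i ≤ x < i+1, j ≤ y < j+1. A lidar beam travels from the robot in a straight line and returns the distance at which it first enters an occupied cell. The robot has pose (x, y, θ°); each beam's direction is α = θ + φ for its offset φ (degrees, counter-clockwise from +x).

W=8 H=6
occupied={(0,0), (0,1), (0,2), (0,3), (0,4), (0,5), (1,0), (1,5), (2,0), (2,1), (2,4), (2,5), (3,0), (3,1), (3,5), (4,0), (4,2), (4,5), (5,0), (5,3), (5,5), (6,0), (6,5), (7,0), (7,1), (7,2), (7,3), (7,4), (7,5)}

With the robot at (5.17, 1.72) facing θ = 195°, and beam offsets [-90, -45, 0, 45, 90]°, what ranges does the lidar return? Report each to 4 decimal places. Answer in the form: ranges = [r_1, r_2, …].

beam 1: φ=-90°, α=105°
  d=(-0.2588,0.9659)  start (5,1)  tX=0.6568 tY=0.2899  stride 1/|dx|=3.8637 1/|dy|=1.0353
    cross y-line → (5,2), t=0.2899
    cross x-line → (4,2), t=0.6568 (wall)
  → r_1 = 0.6568
beam 2: φ=-45°, α=150°
  d=(-0.8660,0.5000)  start (5,1)  tX=0.1963 tY=0.5600  stride 1/|dx|=1.1547 1/|dy|=2.0000
    cross x-line → (4,1), t=0.1963
    cross y-line → (4,2), t=0.5600 (wall)
  → r_2 = 0.5600
beam 3: φ=0°, α=195°
  d=(-0.9659,-0.2588)  start (5,1)  tX=0.1760 tY=2.7819  stride 1/|dx|=1.0353 1/|dy|=3.8637
    cross x-line → (4,1), t=0.1760
    cross x-line → (3,1), t=1.2113 (wall)
  → r_3 = 1.2113
beam 4: φ=45°, α=240°
  d=(-0.5000,-0.8660)  start (5,1)  tX=0.3400 tY=0.8314  stride 1/|dx|=2.0000 1/|dy|=1.1547
    cross x-line → (4,1), t=0.3400
    cross y-line → (4,0), t=0.8314 (wall)
  → r_4 = 0.8314
beam 5: φ=90°, α=285°
  d=(0.2588,-0.9659)  start (5,1)  tX=3.2069 tY=0.7454  stride 1/|dx|=3.8637 1/|dy|=1.0353
    cross y-line → (5,0), t=0.7454 (wall)
  → r_5 = 0.7454

ranges = [0.6568, 0.5600, 1.2113, 0.8314, 0.7454]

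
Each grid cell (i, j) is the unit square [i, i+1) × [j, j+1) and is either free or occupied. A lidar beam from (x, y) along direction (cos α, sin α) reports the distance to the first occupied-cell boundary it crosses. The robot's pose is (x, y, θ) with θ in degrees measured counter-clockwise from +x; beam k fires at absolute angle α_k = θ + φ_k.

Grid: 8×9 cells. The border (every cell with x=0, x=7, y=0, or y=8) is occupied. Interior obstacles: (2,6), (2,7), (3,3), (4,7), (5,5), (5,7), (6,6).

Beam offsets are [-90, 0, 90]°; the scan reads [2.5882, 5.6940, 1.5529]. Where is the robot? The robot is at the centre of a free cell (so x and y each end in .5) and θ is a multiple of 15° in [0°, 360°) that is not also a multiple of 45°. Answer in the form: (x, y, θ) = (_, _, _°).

(x, y, θ) = (6.5, 2.5, 195°)

Enumerate (i+0.5, j+0.5, θ) over the 35 free cells and 16 admissible headings. For each, cast all 3 beams and compare to the given ranges.
  (6.5, 1.5, 300°): beam 1 = 1.0000 ≠ 2.5882 ✗
  (2.5, 1.5, 120°): beam 1 = 5.1962 ≠ 2.5882 ✗
  (4.5, 5.5, 15°): beam 1 = 4.6587 ≠ 2.5882 ✗
  (2.5, 3.5, 120°): beam 1 = 0.5774 ≠ 2.5882 ✗
  (2.5, 2.5, 210°): beam 1 = 3.0000 ≠ 2.5882 ✗
  …
  (6.5, 2.5, 195°): r_1=2.5882, r_2=5.6940, r_3=1.5529 — all match ✓
No second candidate reproduces the full scan.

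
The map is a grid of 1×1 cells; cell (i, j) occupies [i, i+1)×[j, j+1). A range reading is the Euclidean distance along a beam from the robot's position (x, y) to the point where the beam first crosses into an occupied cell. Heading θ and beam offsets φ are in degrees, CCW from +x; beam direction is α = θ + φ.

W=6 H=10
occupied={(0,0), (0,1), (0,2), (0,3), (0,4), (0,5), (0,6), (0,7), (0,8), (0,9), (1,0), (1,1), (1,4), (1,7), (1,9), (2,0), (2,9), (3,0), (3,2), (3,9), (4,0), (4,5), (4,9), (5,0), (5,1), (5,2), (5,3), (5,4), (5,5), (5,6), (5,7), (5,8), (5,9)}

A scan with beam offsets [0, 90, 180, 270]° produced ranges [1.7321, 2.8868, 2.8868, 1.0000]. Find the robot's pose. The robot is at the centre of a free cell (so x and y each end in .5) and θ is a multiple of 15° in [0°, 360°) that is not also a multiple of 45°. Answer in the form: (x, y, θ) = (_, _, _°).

The pose lattice has 27·16 = 432 candidates. Test each by forward raycasting.
  (4.5, 8.5, 285°): beam 1 = 1.9319 ≠ 1.7321 ✗
  (2.5, 8.5, 60°): beam 1 = 0.5774 ≠ 1.7321 ✗
  (1.5, 5.5, 285°): beam 1 = 0.5176 ≠ 1.7321 ✗
  (2.5, 5.5, 285°): beam 1 = 2.5882 ≠ 1.7321 ✗
  (2.5, 7.5, 120°): beam 2 = 0.5774 ≠ 2.8868 ✗
  …
  (3.5, 6.5, 30°): r_1=1.7321, r_2=2.8868, r_3=2.8868, r_4=1.0000 — all match ✓
Only this pose fits every beam.

(x, y, θ) = (3.5, 6.5, 30°)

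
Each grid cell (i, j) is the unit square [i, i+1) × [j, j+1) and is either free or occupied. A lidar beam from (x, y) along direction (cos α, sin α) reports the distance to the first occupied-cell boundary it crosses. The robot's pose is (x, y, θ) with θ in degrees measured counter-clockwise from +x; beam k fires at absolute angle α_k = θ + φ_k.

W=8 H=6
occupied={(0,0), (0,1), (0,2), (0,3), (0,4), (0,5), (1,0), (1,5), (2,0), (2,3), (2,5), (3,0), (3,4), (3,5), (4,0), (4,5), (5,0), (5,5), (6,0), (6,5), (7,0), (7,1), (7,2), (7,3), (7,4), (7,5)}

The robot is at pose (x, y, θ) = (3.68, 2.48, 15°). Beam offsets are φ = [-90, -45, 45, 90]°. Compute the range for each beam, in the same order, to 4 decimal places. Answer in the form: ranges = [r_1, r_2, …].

ranges = [1.5322, 2.9600, 2.9098, 1.5736]

beam 1: φ=-90°, α=285°
  cosα=0.2588 sinα=-0.9659 | (3,2) | tMaxX 1.2364 tMaxY 0.4969 | tΔX 3.8637 tΔY 1.0353
    t=0.4969 [y] (3,1)
    t=1.2364 [x] (4,1)
    t=1.5322 [y] (4,0) — stop
  → r_1 = 1.5322
beam 2: φ=-45°, α=330°
  cosα=0.8660 sinα=-0.5000 | (3,2) | tMaxX 0.3695 tMaxY 0.9600 | tΔX 1.1547 tΔY 2.0000
    t=0.3695 [x] (4,2)
    t=0.9600 [y] (4,1)
    t=1.5242 [x] (5,1)
    t=2.6789 [x] (6,1)
    t=2.9600 [y] (6,0) — stop
  → r_2 = 2.9600
beam 3: φ=45°, α=60°
  cosα=0.5000 sinα=0.8660 | (3,2) | tMaxX 0.6400 tMaxY 0.6004 | tΔX 2.0000 tΔY 1.1547
    t=0.6004 [y] (3,3)
    t=0.6400 [x] (4,3)
    t=1.7551 [y] (4,4)
    t=2.6400 [x] (5,4)
    t=2.9098 [y] (5,5) — stop
  → r_3 = 2.9098
beam 4: φ=90°, α=105°
  cosα=-0.2588 sinα=0.9659 | (3,2) | tMaxX 2.6273 tMaxY 0.5383 | tΔX 3.8637 tΔY 1.0353
    t=0.5383 [y] (3,3)
    t=1.5736 [y] (3,4) — stop
  → r_4 = 1.5736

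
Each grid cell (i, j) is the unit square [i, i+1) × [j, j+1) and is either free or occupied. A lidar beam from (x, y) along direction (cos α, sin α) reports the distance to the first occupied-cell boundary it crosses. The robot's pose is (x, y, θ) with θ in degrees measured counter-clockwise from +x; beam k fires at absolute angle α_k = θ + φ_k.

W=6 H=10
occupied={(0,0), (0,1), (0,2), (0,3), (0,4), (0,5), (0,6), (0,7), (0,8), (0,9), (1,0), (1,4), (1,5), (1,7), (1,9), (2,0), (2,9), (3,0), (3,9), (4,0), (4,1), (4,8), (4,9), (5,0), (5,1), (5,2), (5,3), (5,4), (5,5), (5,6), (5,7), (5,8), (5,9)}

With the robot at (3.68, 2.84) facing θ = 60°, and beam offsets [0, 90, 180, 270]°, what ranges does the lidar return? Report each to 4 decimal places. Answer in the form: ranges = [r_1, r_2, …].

beam 1: φ=0°, α=60°
  cosα=0.5000 sinα=0.8660 | (3,2) | tMaxX 0.6400 tMaxY 0.1848 | tΔX 2.0000 tΔY 1.1547
    t=0.1848 [y] (3,3)
    t=0.6400 [x] (4,3)
    t=1.3395 [y] (4,4)
    t=2.4942 [y] (4,5)
    t=2.6400 [x] (5,5) — stop
  → r_1 = 2.6400
beam 2: φ=90°, α=150°
  cosα=-0.8660 sinα=0.5000 | (3,2) | tMaxX 0.7852 tMaxY 0.3200 | tΔX 1.1547 tΔY 2.0000
    t=0.3200 [y] (3,3)
    t=0.7852 [x] (2,3)
    t=1.9399 [x] (1,3)
    t=2.3200 [y] (1,4) — stop
  → r_2 = 2.3200
beam 3: φ=180°, α=240°
  cosα=-0.5000 sinα=-0.8660 | (3,2) | tMaxX 1.3600 tMaxY 0.9699 | tΔX 2.0000 tΔY 1.1547
    t=0.9699 [y] (3,1)
    t=1.3600 [x] (2,1)
    t=2.1246 [y] (2,0) — stop
  → r_3 = 2.1246
beam 4: φ=270°, α=330°
  cosα=0.8660 sinα=-0.5000 | (3,2) | tMaxX 0.3695 tMaxY 1.6800 | tΔX 1.1547 tΔY 2.0000
    t=0.3695 [x] (4,2)
    t=1.5242 [x] (5,2) — stop
  → r_4 = 1.5242

ranges = [2.6400, 2.3200, 2.1246, 1.5242]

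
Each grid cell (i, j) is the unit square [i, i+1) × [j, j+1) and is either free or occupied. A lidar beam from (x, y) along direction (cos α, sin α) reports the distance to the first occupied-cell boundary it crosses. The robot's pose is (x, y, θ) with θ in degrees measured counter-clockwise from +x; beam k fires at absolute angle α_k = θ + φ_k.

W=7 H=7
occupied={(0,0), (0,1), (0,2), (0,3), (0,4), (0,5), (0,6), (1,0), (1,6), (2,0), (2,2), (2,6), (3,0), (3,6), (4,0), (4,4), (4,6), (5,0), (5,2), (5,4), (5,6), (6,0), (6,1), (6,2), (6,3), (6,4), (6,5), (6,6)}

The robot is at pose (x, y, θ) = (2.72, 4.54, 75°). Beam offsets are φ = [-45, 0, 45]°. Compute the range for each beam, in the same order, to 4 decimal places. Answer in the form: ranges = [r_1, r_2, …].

beam 1: φ=-45°, α=30°
  direction (0.8660, 0.5000); cell (2,4); t to first gridline: x 0.3233, y 0.9200 (then +1.1547 / +2.0000)
    (3,4) via x @ 0.3233
    (3,5) via y @ 0.9200
    (4,5) via x @ 1.4780
    (5,5) via x @ 2.6327
    (5,6) via y @ 2.9200  # hit
  → r_1 = 2.9200
beam 2: φ=0°, α=75°
  direction (0.2588, 0.9659); cell (2,4); t to first gridline: x 1.0818, y 0.4762 (then +3.8637 / +1.0353)
    (2,5) via y @ 0.4762
    (3,5) via x @ 1.0818
    (3,6) via y @ 1.5115  # hit
  → r_2 = 1.5115
beam 3: φ=45°, α=120°
  direction (-0.5000, 0.8660); cell (2,4); t to first gridline: x 1.4400, y 0.5312 (then +2.0000 / +1.1547)
    (2,5) via y @ 0.5312
    (1,5) via x @ 1.4400
    (1,6) via y @ 1.6859  # hit
  → r_3 = 1.6859

ranges = [2.9200, 1.5115, 1.6859]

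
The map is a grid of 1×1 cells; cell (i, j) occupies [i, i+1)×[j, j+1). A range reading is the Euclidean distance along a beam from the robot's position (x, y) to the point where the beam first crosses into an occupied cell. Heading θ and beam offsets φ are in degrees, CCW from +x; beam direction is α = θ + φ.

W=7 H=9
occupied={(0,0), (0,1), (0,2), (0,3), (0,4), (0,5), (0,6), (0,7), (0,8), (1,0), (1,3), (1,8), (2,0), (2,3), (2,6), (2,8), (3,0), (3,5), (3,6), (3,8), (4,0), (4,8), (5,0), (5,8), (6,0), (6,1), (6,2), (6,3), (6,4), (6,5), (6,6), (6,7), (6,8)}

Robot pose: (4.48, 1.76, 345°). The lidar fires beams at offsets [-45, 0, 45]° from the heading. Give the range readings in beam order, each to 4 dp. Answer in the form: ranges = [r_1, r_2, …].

ranges = [0.8776, 1.5736, 1.7551]

beam 1: φ=-45°, α=300°
  direction (0.5000, -0.8660); cell (4,1); t to first gridline: x 1.0400, y 0.8776 (then +2.0000 / +1.1547)
    (4,0) via y @ 0.8776  # hit
  → r_1 = 0.8776
beam 2: φ=0°, α=345°
  direction (0.9659, -0.2588); cell (4,1); t to first gridline: x 0.5383, y 2.9364 (then +1.0353 / +3.8637)
    (5,1) via x @ 0.5383
    (6,1) via x @ 1.5736  # hit
  → r_2 = 1.5736
beam 3: φ=45°, α=30°
  direction (0.8660, 0.5000); cell (4,1); t to first gridline: x 0.6004, y 0.4800 (then +1.1547 / +2.0000)
    (4,2) via y @ 0.4800
    (5,2) via x @ 0.6004
    (6,2) via x @ 1.7551  # hit
  → r_3 = 1.7551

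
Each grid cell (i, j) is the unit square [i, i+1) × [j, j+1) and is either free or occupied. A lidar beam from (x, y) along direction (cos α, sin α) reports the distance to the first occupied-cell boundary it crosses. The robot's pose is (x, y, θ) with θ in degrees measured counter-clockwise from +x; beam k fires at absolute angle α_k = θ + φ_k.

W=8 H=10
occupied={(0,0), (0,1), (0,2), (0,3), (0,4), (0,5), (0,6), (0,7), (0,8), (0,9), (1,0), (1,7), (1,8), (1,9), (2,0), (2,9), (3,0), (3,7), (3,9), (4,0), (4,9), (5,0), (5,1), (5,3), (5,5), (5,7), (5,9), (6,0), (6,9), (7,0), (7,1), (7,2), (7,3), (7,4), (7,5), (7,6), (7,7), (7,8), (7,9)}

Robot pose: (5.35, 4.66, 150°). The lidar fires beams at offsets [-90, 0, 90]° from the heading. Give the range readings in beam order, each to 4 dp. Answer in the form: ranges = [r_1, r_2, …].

beam 1: φ=-90°, α=60°
  dir = (cos 60°, sin 60°) = (0.5000, 0.8660); from cell (5,4)
  next x-line at t=1.3000, next y-line at t=0.3926; Δt_x=2.0000, Δt_y=1.1547
    y: enter (5,5) at t=0.3926 ← occupied
  → r_1 = 0.3926
beam 2: φ=0°, α=150°
  dir = (cos 150°, sin 150°) = (-0.8660, 0.5000); from cell (5,4)
  next x-line at t=0.4041, next y-line at t=0.6800; Δt_x=1.1547, Δt_y=2.0000
    x: enter (4,4) at t=0.4041
    y: enter (4,5) at t=0.6800
    x: enter (3,5) at t=1.5588
    y: enter (3,6) at t=2.6800
    x: enter (2,6) at t=2.7135
    x: enter (1,6) at t=3.8682
    y: enter (1,7) at t=4.6800 ← occupied
  → r_2 = 4.6800
beam 3: φ=90°, α=240°
  dir = (cos 240°, sin 240°) = (-0.5000, -0.8660); from cell (5,4)
  next x-line at t=0.7000, next y-line at t=0.7621; Δt_x=2.0000, Δt_y=1.1547
    x: enter (4,4) at t=0.7000
    y: enter (4,3) at t=0.7621
    y: enter (4,2) at t=1.9168
    x: enter (3,2) at t=2.7000
    y: enter (3,1) at t=3.0715
    y: enter (3,0) at t=4.2262 ← occupied
  → r_3 = 4.2262

ranges = [0.3926, 4.6800, 4.2262]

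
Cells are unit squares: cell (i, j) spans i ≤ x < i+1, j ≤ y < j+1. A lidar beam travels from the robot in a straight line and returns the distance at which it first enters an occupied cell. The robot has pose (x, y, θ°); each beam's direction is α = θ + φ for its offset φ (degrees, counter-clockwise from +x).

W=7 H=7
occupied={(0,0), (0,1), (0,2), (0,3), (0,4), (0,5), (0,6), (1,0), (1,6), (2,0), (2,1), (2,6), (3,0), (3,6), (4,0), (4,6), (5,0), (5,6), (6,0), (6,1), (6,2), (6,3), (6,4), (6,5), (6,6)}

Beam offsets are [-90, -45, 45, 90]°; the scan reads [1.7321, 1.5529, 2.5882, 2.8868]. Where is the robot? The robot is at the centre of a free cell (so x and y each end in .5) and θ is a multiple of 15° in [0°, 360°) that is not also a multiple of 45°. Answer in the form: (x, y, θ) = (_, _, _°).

(x, y, θ) = (3.5, 4.5, 150°)

The pose lattice has 24·16 = 384 candidates. Test each by forward raycasting.
  (1.5, 3.5, 240°): beam 1 = 0.5774 ≠ 1.7321 ✗
  (4.5, 4.5, 105°): beam 1 = 1.5529 ≠ 1.7321 ✗
  (3.5, 1.5, 15°): beam 1 = 0.5176 ≠ 1.7321 ✗
  …
  (3.5, 4.5, 150°): r_1=1.7321, r_2=1.5529, r_3=2.5882, r_4=2.8868 — all match ✓
Unique over the lattice → pose = (3.5, 4.5, 150°).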